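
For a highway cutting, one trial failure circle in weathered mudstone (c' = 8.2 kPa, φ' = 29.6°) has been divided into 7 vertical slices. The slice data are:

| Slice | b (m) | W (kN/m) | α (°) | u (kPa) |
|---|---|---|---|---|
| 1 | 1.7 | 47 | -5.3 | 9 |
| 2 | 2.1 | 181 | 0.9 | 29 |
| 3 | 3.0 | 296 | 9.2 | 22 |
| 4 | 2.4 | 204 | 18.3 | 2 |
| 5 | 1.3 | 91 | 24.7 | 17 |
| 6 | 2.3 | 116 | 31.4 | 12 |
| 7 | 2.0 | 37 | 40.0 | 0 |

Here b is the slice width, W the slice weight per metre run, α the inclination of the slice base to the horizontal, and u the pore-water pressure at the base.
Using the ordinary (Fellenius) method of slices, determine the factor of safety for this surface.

Ordinary method of slices: FS = Σ[c'·Δl_i + (W_i cosα_i − u_i·Δl_i)·tanφ'] / Σ W_i sinα_i, with Δl_i = b_i / cosα_i.
Slice 1: Δl = 1.7/cos(-5.3°) = 1.707 m; N'_1 = 47·cos(-5.3°) − 9·1.707 = 31.4; c'Δl = 14.00; W sinα = -4.3
Slice 2: Δl = 2.1/cos0.9° = 2.100 m; N'_2 = 181·cos0.9° − 29·2.100 = 120.1; c'Δl = 17.22; W sinα = 2.8
Slice 3: Δl = 3.0/cos9.2° = 3.039 m; N'_3 = 296·cos9.2° − 22·3.039 = 225.3; c'Δl = 24.92; W sinα = 47.3
Slice 4: Δl = 2.4/cos18.3° = 2.528 m; N'_4 = 204·cos18.3° − 2·2.528 = 188.6; c'Δl = 20.73; W sinα = 64.1
Slice 5: Δl = 1.3/cos24.7° = 1.431 m; N'_5 = 91·cos24.7° − 17·1.431 = 58.3; c'Δl = 11.73; W sinα = 38.0
Slice 6: Δl = 2.3/cos31.4° = 2.695 m; N'_6 = 116·cos31.4° − 12·2.695 = 66.7; c'Δl = 22.10; W sinα = 60.4
Slice 7: Δl = 2.0/cos40.0° = 2.611 m; N'_7 = 37·cos40.0° − 0·2.611 = 28.3; c'Δl = 21.41; W sinα = 23.8
Σc'Δl = 132.1 kN/m; ΣN' = 718.8 kN/m; ΣW sinα = 232.1 kN/m
Resisting = 132.1 + 718.8·tan29.6° = 132.1 + 408.4 = 540.5 kN/m
FS = 540.5 / 232.1 = 2.328

FS = 2.33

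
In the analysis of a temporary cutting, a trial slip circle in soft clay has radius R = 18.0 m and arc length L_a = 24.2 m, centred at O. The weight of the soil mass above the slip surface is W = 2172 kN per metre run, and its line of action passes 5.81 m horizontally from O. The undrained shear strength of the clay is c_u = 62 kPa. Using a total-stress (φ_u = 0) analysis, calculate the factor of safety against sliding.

Taking moments about the centre O, the resisting moment is provided by the undrained shear strength acting along the arc:
M_R = c_u·L_a·R = 62·24.20·18.0 = 27007.2 kN·m/m
M_D = W·d = 2172·5.81 = 12619.3 kN·m/m
FS = M_R / M_D = 27007.2 / 12619.3 = 2.140

FS = 2.14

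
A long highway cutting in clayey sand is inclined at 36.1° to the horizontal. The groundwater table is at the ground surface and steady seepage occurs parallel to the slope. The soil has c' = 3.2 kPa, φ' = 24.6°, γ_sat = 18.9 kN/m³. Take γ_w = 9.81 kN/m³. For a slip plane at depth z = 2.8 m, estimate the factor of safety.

With seepage parallel to the slope and the water table at the surface, the effective normal stress on the slip plane uses the buoyant unit weight γ' = γ_sat − γ_w while the driving shear stress uses γ_sat:
FS = [c' + γ' z cos²β tanφ'] / [γ_sat z sinβ cosβ]
γ' = 18.9 − 9.81 = 9.09 kN/m³
Numerator = 3.2 + 9.09·2.8·cos²36.1°·tan24.6° = 3.2 + 9.09·2.8·0.6528·0.4578 = 10.808 kPa
Denominator = 18.9·2.8·sin36.1°·cos36.1° = 18.9·2.8·0.5892·0.8080 = 25.193 kPa
FS = 10.808 / 25.193 = 0.429

FS = 0.43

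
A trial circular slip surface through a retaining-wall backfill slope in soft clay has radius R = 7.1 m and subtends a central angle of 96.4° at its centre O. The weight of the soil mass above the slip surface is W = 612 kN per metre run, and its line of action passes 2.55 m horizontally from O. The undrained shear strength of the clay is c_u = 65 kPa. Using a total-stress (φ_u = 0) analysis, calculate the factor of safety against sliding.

FS = 3.53

Taking moments about the centre O, the resisting moment is provided by the undrained shear strength acting along the arc:
Arc length L_a = R·θ = 7.1·(96.4°·π/180) = 7.1·1.6825 = 11.95 m
M_R = c_u·L_a·R = 65·11.95·7.1 = 5513.0 kN·m/m
M_D = W·d = 612·2.55 = 1560.6 kN·m/m
FS = M_R / M_D = 5513.0 / 1560.6 = 3.533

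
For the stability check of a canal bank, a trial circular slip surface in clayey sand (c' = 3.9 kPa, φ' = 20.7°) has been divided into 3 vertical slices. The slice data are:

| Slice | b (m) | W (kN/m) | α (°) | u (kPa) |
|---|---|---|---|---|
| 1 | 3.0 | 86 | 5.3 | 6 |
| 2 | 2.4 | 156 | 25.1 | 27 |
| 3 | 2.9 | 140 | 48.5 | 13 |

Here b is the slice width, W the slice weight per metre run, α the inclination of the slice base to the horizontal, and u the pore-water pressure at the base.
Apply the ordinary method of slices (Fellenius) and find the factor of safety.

Ordinary method of slices: FS = Σ[c'·Δl_i + (W_i cosα_i − u_i·Δl_i)·tanφ'] / Σ W_i sinα_i, with Δl_i = b_i / cosα_i.
Slice 1: Δl = 3.0/cos5.3° = 3.013 m; N'_1 = 86·cos5.3° − 6·3.013 = 67.6; c'Δl = 11.75; W sinα = 7.9
Slice 2: Δl = 2.4/cos25.1° = 2.650 m; N'_2 = 156·cos25.1° − 27·2.650 = 69.7; c'Δl = 10.34; W sinα = 66.2
Slice 3: Δl = 2.9/cos48.5° = 4.377 m; N'_3 = 140·cos48.5° − 13·4.377 = 35.9; c'Δl = 17.07; W sinα = 104.9
Σc'Δl = 39.2 kN/m; ΣN' = 173.1 kN/m; ΣW sinα = 179.0 kN/m
Resisting = 39.2 + 173.1·tan20.7° = 39.2 + 65.4 = 104.6 kN/m
FS = 104.6 / 179.0 = 0.584

FS = 0.58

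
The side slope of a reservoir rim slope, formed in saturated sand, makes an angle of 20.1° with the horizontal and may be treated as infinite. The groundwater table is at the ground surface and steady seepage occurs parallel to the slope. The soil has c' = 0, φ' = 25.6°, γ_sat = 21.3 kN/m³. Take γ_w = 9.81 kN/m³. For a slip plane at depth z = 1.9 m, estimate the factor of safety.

With seepage parallel to the slope and the water table at the surface, the effective normal stress on the slip plane uses the buoyant unit weight γ' = γ_sat − γ_w while the driving shear stress uses γ_sat:
FS = [c' + γ' z cos²β tanφ'] / [γ_sat z sinβ cosβ]
(For c' = 0 this reduces to FS = (γ'/γ_sat)·tanφ'/tanβ.)
γ' = 21.3 − 9.81 = 11.49 kN/m³
Numerator = 0.0 + 11.49·1.9·cos²20.1°·tan25.6° = 0.0 + 11.49·1.9·0.8819·0.4791 = 9.224 kPa
Denominator = 21.3·1.9·sin20.1°·cos20.1° = 21.3·1.9·0.3437·0.9391 = 13.061 kPa
FS = 9.224 / 13.061 = 0.706

FS = 0.71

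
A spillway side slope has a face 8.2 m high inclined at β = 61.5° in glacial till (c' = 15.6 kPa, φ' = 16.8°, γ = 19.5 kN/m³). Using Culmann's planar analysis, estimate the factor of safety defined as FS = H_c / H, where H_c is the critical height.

FS = 1.14

H_c = (4c'/γ) · sinβ cosφ' / [1 − cos(β − φ')]
    = (4·15.6/19.5) · sin61.5°·cos16.8° / [1 − cos44.7°]
    = 3.200 · 0.8413 / 0.2892 = 9.31 m
FS = H_c / H = 9.31 / 8.2 = 1.135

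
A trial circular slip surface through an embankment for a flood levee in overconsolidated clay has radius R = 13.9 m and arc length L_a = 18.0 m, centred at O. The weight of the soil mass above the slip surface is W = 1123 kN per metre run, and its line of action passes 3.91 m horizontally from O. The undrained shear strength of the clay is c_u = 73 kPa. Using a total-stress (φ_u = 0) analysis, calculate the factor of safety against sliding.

FS = 4.16

Taking moments about the centre O, the resisting moment is provided by the undrained shear strength acting along the arc:
M_R = c_u·L_a·R = 73·18.00·13.9 = 18264.6 kN·m/m
M_D = W·d = 1123·3.91 = 4390.9 kN·m/m
FS = M_R / M_D = 18264.6 / 4390.9 = 4.160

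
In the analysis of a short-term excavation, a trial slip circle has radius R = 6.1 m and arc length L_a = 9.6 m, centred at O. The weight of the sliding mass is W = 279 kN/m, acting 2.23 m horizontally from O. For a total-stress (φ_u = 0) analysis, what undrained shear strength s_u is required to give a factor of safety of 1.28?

s_u = 13.6 kPa

FS = s_u·L_a·R / (W·d), so s_u = FS·W·d / (L_a·R).
s_u = 1.28·279·2.23 / (9.60·6.1) = 796.4 / 58.56 = 13.60 kPa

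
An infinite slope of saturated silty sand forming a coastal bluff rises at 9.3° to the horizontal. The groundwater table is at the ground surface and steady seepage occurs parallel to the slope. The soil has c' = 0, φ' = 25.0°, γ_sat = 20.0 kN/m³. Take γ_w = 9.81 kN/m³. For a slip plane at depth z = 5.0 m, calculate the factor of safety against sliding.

FS = 1.45

With seepage parallel to the slope and the water table at the surface, the effective normal stress on the slip plane uses the buoyant unit weight γ' = γ_sat − γ_w while the driving shear stress uses γ_sat:
FS = [c' + γ' z cos²β tanφ'] / [γ_sat z sinβ cosβ]
(For c' = 0 this reduces to FS = (γ'/γ_sat)·tanφ'/tanβ.)
γ' = 20.0 − 9.81 = 10.19 kN/m³
Numerator = 0.0 + 10.19·5.0·cos²9.3°·tan25.0° = 0.0 + 10.19·5.0·0.9739·0.4663 = 23.138 kPa
Denominator = 20.0·5.0·sin9.3°·cos9.3° = 20.0·5.0·0.1616·0.9869 = 15.948 kPa
FS = 23.138 / 15.948 = 1.451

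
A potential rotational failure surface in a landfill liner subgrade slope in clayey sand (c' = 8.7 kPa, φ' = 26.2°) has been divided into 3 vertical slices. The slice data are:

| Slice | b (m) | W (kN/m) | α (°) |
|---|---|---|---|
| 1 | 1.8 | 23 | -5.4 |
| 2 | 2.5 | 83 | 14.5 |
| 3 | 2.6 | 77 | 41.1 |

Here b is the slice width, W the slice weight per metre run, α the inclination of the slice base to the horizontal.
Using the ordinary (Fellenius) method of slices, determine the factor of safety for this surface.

FS = 2.13

Ordinary method of slices: FS = Σ[c'·Δl_i + (W_i cosα_i)·tanφ'] / Σ W_i sinα_i, with Δl_i = b_i / cosα_i.
Slice 1: Δl = 1.8/cos(-5.4°) = 1.808 m; N'_1 = 23·cos(-5.4°) = 22.9; c'Δl = 15.73; W sinα = -2.2
Slice 2: Δl = 2.5/cos14.5° = 2.582 m; N'_2 = 83·cos14.5° = 80.4; c'Δl = 22.47; W sinα = 20.8
Slice 3: Δl = 2.6/cos41.1° = 3.450 m; N'_3 = 77·cos41.1° = 58.0; c'Δl = 30.02; W sinα = 50.6
Σc'Δl = 68.2 kN/m; ΣN' = 161.3 kN/m; ΣW sinα = 69.2 kN/m
Resisting = 68.2 + 161.3·tan26.2° = 68.2 + 79.4 = 147.6 kN/m
FS = 147.6 / 69.2 = 2.131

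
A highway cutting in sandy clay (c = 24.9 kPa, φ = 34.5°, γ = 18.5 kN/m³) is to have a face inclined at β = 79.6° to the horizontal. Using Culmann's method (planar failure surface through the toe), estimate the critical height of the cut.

H_c = 14.84 m

Culmann's analysis gives the critical failure plane at α_cr = (β + φ)/2 = (79.6 + 34.5)/2 = 57.0°, and the critical height
H_c = (4c/γ) · sinβ cosφ / [1 − cos(β − φ)]
    = (4·24.9/18.5) · sin79.6°·cos34.5° / [1 − cos(45.1°)]
    = 5.384 · 0.9836·0.8241 / [1 − 0.7059]
    = 5.384 · 0.8106 / 0.2941
    = 14.84 m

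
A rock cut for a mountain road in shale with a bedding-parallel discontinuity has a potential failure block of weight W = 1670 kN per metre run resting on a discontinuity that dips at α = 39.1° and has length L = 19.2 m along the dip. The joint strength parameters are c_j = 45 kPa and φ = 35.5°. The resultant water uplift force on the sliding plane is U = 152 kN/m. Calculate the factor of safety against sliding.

Resolving the block weight along and normal to the plane and applying the Mohr–Coulomb strength on the joint:
N' = W cosα − U = 1670·cos39.1° − 152 = 1144.0 kN/m
Driving force T = W sinα = 1670·sin39.1° = 1053.2 kN/m
Resisting force R = c_j·L + N'·tanφ = 45·19.2 + 1144.0·tan35.5° = 864.0 + 816.0 = 1680.0 kN/m
FS = R / T = 1680.0 / 1053.2 = 1.595

FS = 1.60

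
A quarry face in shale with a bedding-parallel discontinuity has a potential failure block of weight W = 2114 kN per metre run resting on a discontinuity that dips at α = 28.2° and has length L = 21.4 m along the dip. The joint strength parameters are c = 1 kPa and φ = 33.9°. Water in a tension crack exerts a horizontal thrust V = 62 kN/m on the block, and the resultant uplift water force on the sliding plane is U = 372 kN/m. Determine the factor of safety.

FS = 0.95

Resolving the block weight along and normal to the plane and applying the Mohr–Coulomb strength on the joint:
N' = W cosα − U − V sinα = 2114·cos28.2° − 372 − 62·sin28.2° = 1461.8 kN/m
Driving force T = W sinα + V cosα = 2114·sin28.2° + 62·cos28.2° = 1053.6 kN/m
Resisting force R = c·L + N'·tanφ = 1·21.4 + 1461.8·tan33.9° = 21.4 + 982.3 = 1003.7 kN/m
FS = R / T = 1003.7 / 1053.6 = 0.953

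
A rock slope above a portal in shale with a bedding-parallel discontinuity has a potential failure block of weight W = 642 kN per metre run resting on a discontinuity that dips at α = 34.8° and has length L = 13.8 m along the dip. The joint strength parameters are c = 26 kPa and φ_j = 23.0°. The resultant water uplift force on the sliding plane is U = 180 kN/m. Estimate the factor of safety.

Resolving the block weight along and normal to the plane and applying the Mohr–Coulomb strength on the joint:
N' = W cosα − U = 642·cos34.8° − 180 = 347.2 kN/m
Driving force T = W sinα = 642·sin34.8° = 366.4 kN/m
Resisting force R = c·L + N'·tanφ_j = 26·13.8 + 347.2·tan23.0° = 358.8 + 147.4 = 506.2 kN/m
FS = R / T = 506.2 / 366.4 = 1.381

FS = 1.38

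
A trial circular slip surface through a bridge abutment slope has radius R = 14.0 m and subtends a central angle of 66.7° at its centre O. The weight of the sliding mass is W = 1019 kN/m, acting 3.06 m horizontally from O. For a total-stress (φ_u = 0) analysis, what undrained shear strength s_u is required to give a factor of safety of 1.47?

s_u = 20.1 kPa

FS = s_u·L_a·R / (W·d), so s_u = FS·W·d / (L_a·R).
Arc length L_a = R·θ = 14.0·(66.7°·π/180) = 14.0·1.1641 = 16.30 m
s_u = 1.47·1019·3.06 / (16.30·14.0) = 4583.7 / 228.17 = 20.09 kPa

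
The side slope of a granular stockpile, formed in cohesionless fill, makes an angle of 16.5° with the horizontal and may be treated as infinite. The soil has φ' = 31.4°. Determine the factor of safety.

FS = 2.06

For a dry cohesionless infinite slope the factor of safety is FS = tanφ' / tanβ.
FS = tan31.4° / tan16.5° = 0.6104 / 0.2962 = 2.061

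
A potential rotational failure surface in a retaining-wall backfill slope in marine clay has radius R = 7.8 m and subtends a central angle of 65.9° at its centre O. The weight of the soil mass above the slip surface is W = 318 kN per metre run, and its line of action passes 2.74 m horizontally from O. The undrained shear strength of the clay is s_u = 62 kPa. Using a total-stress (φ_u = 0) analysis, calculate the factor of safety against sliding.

Taking moments about the centre O, the resisting moment is provided by the undrained shear strength acting along the arc:
Arc length L_a = R·θ = 7.8·(65.9°·π/180) = 7.8·1.1502 = 8.97 m
M_R = s_u·L_a·R = 62·8.97·7.8 = 4338.5 kN·m/m
M_D = W·d = 318·2.74 = 871.3 kN·m/m
FS = M_R / M_D = 4338.5 / 871.3 = 4.979

FS = 4.98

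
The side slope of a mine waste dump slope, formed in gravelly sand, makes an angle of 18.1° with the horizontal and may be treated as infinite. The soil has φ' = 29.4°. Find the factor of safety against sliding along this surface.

For a dry cohesionless infinite slope the factor of safety is FS = tanφ' / tanβ.
FS = tan29.4° / tan18.1° = 0.5635 / 0.3269 = 1.724

FS = 1.72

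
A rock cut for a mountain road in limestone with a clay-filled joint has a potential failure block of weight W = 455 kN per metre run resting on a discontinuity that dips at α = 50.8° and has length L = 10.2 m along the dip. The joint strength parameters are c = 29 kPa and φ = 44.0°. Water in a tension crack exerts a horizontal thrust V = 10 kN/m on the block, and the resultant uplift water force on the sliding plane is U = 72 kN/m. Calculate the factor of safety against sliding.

Resolving the block weight along and normal to the plane and applying the Mohr–Coulomb strength on the joint:
N' = W cosα − U − V sinα = 455·cos50.8° − 72 − 10·sin50.8° = 207.8 kN/m
Driving force T = W sinα + V cosα = 455·sin50.8° + 10·cos50.8° = 358.9 kN/m
Resisting force R = c·L + N'·tanφ = 29·10.2 + 207.8·tan44.0° = 295.8 + 200.7 = 496.5 kN/m
FS = R / T = 496.5 / 358.9 = 1.383

FS = 1.38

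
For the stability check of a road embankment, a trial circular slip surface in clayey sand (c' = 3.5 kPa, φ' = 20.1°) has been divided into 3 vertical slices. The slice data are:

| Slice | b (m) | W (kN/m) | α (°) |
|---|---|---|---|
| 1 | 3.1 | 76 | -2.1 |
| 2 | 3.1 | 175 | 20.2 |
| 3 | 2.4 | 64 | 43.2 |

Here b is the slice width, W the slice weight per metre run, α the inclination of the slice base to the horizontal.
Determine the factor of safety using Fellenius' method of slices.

FS = 1.37

Ordinary method of slices: FS = Σ[c'·Δl_i + (W_i cosα_i)·tanφ'] / Σ W_i sinα_i, with Δl_i = b_i / cosα_i.
Slice 1: Δl = 3.1/cos(-2.1°) = 3.102 m; N'_1 = 76·cos(-2.1°) = 75.9; c'Δl = 10.86; W sinα = -2.8
Slice 2: Δl = 3.1/cos20.2° = 3.303 m; N'_2 = 175·cos20.2° = 164.2; c'Δl = 11.56; W sinα = 60.4
Slice 3: Δl = 2.4/cos43.2° = 3.292 m; N'_3 = 64·cos43.2° = 46.7; c'Δl = 11.52; W sinα = 43.8
Σc'Δl = 33.9 kN/m; ΣN' = 286.8 kN/m; ΣW sinα = 101.5 kN/m
Resisting = 33.9 + 286.8·tan20.1° = 33.9 + 105.0 = 138.9 kN/m
FS = 138.9 / 101.5 = 1.369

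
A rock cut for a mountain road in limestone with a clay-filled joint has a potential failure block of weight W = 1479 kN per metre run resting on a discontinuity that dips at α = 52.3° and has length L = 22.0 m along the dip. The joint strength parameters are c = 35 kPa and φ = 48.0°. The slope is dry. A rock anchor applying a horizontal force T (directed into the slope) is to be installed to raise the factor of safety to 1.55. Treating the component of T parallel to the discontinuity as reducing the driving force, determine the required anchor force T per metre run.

Resolving forces along and normal to the sliding plane, with the horizontal anchor force T adding T·sinα to the effective normal force and T·cosα acting up the plane against the driving force:
FS = [cL + (W cosα + T sinα) tanφ] / [W sinα − T cosα]
Without the anchor: N' = 904.4 kN/m, driving T_d = 1170.2 kN/m, resisting R = 35·22.0 + 904.4·tan48.0° = 1774.5 kN/m, FS = 1.52.
Setting FS = 1.55 and solving for T:
1.55·(1170.2 − T cos52.3°) = 1774.5 + T sin52.3°·tan48.0°
T·(sin52.3°·tan48.0° + 1.55·cos52.3°) = 1.55·1170.2 − 1774.5
T·(0.7912·1.1106 + 1.55·0.6115) = 1813.8 − 1774.5 = 39.3
T·1.8266 = 39.3
T = 21.5 kN/m

T = 22 kN/m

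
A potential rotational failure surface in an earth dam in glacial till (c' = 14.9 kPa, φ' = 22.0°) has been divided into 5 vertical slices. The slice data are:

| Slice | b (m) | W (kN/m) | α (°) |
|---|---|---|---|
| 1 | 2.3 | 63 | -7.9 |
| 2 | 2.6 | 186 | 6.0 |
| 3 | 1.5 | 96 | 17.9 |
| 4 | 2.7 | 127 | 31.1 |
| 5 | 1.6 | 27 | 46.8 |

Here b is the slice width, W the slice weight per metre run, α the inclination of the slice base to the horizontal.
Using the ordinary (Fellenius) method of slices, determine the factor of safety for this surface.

FS = 2.92

Ordinary method of slices: FS = Σ[c'·Δl_i + (W_i cosα_i)·tanφ'] / Σ W_i sinα_i, with Δl_i = b_i / cosα_i.
Slice 1: Δl = 2.3/cos(-7.9°) = 2.322 m; N'_1 = 63·cos(-7.9°) = 62.4; c'Δl = 34.60; W sinα = -8.7
Slice 2: Δl = 2.6/cos6.0° = 2.614 m; N'_2 = 186·cos6.0° = 185.0; c'Δl = 38.95; W sinα = 19.4
Slice 3: Δl = 1.5/cos17.9° = 1.576 m; N'_3 = 96·cos17.9° = 91.4; c'Δl = 23.49; W sinα = 29.5
Slice 4: Δl = 2.7/cos31.1° = 3.153 m; N'_4 = 127·cos31.1° = 108.7; c'Δl = 46.98; W sinα = 65.6
Slice 5: Δl = 1.6/cos46.8° = 2.337 m; N'_5 = 27·cos46.8° = 18.5; c'Δl = 34.83; W sinα = 19.7
Σc'Δl = 178.8 kN/m; ΣN' = 466.0 kN/m; ΣW sinα = 125.6 kN/m
Resisting = 178.8 + 466.0·tan22.0° = 178.8 + 188.3 = 367.1 kN/m
FS = 367.1 / 125.6 = 2.924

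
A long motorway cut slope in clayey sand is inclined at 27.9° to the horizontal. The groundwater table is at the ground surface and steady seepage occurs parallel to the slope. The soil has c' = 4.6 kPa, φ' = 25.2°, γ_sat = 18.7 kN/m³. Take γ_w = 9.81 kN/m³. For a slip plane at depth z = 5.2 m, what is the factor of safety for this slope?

FS = 0.54

With seepage parallel to the slope and the water table at the surface, the effective normal stress on the slip plane uses the buoyant unit weight γ' = γ_sat − γ_w while the driving shear stress uses γ_sat:
FS = [c' + γ' z cos²β tanφ'] / [γ_sat z sinβ cosβ]
γ' = 18.7 − 9.81 = 8.89 kN/m³
Numerator = 4.6 + 8.89·5.2·cos²27.9°·tan25.2° = 4.6 + 8.89·5.2·0.7810·0.4706 = 21.590 kPa
Denominator = 18.7·5.2·sin27.9°·cos27.9° = 18.7·5.2·0.4679·0.8838 = 40.213 kPa
FS = 21.590 / 40.213 = 0.537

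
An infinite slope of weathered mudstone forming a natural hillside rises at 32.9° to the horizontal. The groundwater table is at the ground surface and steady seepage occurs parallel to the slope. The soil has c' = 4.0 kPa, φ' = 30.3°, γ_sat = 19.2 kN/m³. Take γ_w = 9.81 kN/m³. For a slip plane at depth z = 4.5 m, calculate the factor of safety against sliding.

With seepage parallel to the slope and the water table at the surface, the effective normal stress on the slip plane uses the buoyant unit weight γ' = γ_sat − γ_w while the driving shear stress uses γ_sat:
FS = [c' + γ' z cos²β tanφ'] / [γ_sat z sinβ cosβ]
γ' = 19.2 − 9.81 = 9.39 kN/m³
Numerator = 4.0 + 9.39·4.5·cos²32.9°·tan30.3° = 4.0 + 9.39·4.5·0.7050·0.5844 = 21.407 kPa
Denominator = 19.2·4.5·sin32.9°·cos32.9° = 19.2·4.5·0.5432·0.8396 = 39.404 kPa
FS = 21.407 / 39.404 = 0.543

FS = 0.54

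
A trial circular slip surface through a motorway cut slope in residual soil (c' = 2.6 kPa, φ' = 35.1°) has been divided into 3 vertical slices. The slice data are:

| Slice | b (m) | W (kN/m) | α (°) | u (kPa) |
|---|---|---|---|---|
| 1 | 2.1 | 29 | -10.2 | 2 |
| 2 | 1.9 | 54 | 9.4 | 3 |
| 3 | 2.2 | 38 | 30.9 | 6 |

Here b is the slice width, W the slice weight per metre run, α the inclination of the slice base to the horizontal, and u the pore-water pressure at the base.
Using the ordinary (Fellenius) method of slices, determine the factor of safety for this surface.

Ordinary method of slices: FS = Σ[c'·Δl_i + (W_i cosα_i − u_i·Δl_i)·tanφ'] / Σ W_i sinα_i, with Δl_i = b_i / cosα_i.
Slice 1: Δl = 2.1/cos(-10.2°) = 2.134 m; N'_1 = 29·cos(-10.2°) − 2·2.134 = 24.3; c'Δl = 5.55; W sinα = -5.1
Slice 2: Δl = 1.9/cos9.4° = 1.926 m; N'_2 = 54·cos9.4° − 3·1.926 = 47.5; c'Δl = 5.01; W sinα = 8.8
Slice 3: Δl = 2.2/cos30.9° = 2.564 m; N'_3 = 38·cos30.9° − 6·2.564 = 17.2; c'Δl = 6.67; W sinα = 19.5
Σc'Δl = 17.2 kN/m; ΣN' = 89.0 kN/m; ΣW sinα = 23.2 kN/m
Resisting = 17.2 + 89.0·tan35.1° = 17.2 + 62.5 = 79.8 kN/m
FS = 79.8 / 23.2 = 3.438

FS = 3.44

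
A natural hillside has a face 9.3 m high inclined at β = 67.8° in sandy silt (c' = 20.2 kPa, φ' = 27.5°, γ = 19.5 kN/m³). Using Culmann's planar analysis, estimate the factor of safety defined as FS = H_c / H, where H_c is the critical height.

H_c = (4c'/γ) · sinβ cosφ' / [1 − cos(β − φ')]
    = (4·20.2/19.5) · sin67.8°·cos27.5° / [1 − cos40.3°]
    = 4.144 · 0.8213 / 0.2373 = 14.34 m
FS = H_c / H = 14.34 / 9.3 = 1.542

FS = 1.54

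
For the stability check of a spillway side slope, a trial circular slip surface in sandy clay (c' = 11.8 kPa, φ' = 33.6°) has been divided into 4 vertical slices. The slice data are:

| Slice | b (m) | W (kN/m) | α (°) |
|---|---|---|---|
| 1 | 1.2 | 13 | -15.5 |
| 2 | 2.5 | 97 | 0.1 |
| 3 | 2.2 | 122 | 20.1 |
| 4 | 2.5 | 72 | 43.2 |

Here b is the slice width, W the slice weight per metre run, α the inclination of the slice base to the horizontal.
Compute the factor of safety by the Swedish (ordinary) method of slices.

Ordinary method of slices: FS = Σ[c'·Δl_i + (W_i cosα_i)·tanφ'] / Σ W_i sinα_i, with Δl_i = b_i / cosα_i.
Slice 1: Δl = 1.2/cos(-15.5°) = 1.245 m; N'_1 = 13·cos(-15.5°) = 12.5; c'Δl = 14.69; W sinα = -3.5
Slice 2: Δl = 2.5/cos0.1° = 2.500 m; N'_2 = 97·cos0.1° = 97.0; c'Δl = 29.50; W sinα = 0.2
Slice 3: Δl = 2.2/cos20.1° = 2.343 m; N'_3 = 122·cos20.1° = 114.6; c'Δl = 27.64; W sinα = 41.9
Slice 4: Δl = 2.5/cos43.2° = 3.430 m; N'_4 = 72·cos43.2° = 52.5; c'Δl = 40.47; W sinα = 49.3
Σc'Δl = 112.3 kN/m; ΣN' = 276.6 kN/m; ΣW sinα = 87.9 kN/m
Resisting = 112.3 + 276.6·tan33.6° = 112.3 + 183.8 = 296.1 kN/m
FS = 296.1 / 87.9 = 3.368

FS = 3.37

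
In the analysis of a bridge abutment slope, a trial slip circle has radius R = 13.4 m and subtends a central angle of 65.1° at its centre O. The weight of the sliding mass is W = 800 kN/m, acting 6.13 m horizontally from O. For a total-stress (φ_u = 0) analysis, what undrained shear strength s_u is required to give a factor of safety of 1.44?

FS = s_u·L_a·R / (W·d), so s_u = FS·W·d / (L_a·R).
Arc length L_a = R·θ = 13.4·(65.1°·π/180) = 13.4·1.1362 = 15.23 m
s_u = 1.44·800·6.13 / (15.23·13.4) = 7061.8 / 204.02 = 34.61 kPa

s_u = 34.6 kPa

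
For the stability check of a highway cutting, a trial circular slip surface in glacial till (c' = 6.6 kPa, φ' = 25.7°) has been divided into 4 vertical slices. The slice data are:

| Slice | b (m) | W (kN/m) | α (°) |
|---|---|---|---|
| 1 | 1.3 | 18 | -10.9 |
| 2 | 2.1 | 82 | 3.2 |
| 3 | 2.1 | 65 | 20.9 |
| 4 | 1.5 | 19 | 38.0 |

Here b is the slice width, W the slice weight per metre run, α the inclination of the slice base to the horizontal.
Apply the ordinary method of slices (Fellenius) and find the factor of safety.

Ordinary method of slices: FS = Σ[c'·Δl_i + (W_i cosα_i)·tanφ'] / Σ W_i sinα_i, with Δl_i = b_i / cosα_i.
Slice 1: Δl = 1.3/cos(-10.9°) = 1.324 m; N'_1 = 18·cos(-10.9°) = 17.7; c'Δl = 8.74; W sinα = -3.4
Slice 2: Δl = 2.1/cos3.2° = 2.103 m; N'_2 = 82·cos3.2° = 81.9; c'Δl = 13.88; W sinα = 4.6
Slice 3: Δl = 2.1/cos20.9° = 2.248 m; N'_3 = 65·cos20.9° = 60.7; c'Δl = 14.84; W sinα = 23.2
Slice 4: Δl = 1.5/cos38.0° = 1.904 m; N'_4 = 19·cos38.0° = 15.0; c'Δl = 12.56; W sinα = 11.7
Σc'Δl = 50.0 kN/m; ΣN' = 175.2 kN/m; ΣW sinα = 36.1 kN/m
Resisting = 50.0 + 175.2·tan25.7° = 50.0 + 84.3 = 134.4 kN/m
FS = 134.4 / 36.1 = 3.726

FS = 3.73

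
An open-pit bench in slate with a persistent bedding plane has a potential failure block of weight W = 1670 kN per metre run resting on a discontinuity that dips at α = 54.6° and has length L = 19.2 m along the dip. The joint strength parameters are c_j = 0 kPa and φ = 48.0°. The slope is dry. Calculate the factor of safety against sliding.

FS = 0.79

Resolving the block weight along and normal to the plane and applying the Mohr–Coulomb strength on the joint:
N' = W cosα = 1670·cos54.6° = 967.4 kN/m
Driving force T = W sinα = 1670·sin54.6° = 1361.3 kN/m
Resisting force R = c_j·L + N'·tanφ = 0·19.2 + 967.4·tan48.0° = 0.0 + 1074.4 = 1074.4 kN/m
FS = R / T = 1074.4 / 1361.3 = 0.789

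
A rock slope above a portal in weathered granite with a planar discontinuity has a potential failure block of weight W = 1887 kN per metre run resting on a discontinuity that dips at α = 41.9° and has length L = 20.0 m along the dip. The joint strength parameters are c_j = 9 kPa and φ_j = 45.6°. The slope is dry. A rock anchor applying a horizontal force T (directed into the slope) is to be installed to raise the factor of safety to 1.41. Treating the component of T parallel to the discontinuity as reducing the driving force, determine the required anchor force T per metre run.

Resolving forces along and normal to the sliding plane, with the horizontal anchor force T adding T·sinα to the effective normal force and T·cosα acting up the plane against the driving force:
FS = [c_jL + (W cosα + T sinα) tanφ_j] / [W sinα − T cosα]
Without the anchor: N' = 1404.5 kN/m, driving T_d = 1260.2 kN/m, resisting R = 9·20.0 + 1404.5·tan45.6° = 1614.2 kN/m, FS = 1.28.
Setting FS = 1.41 and solving for T:
1.41·(1260.2 − T cos41.9°) = 1614.2 + T sin41.9°·tan45.6°
T·(sin41.9°·tan45.6° + 1.41·cos41.9°) = 1.41·1260.2 − 1614.2
T·(0.6678·1.0212 + 1.41·0.7443) = 1776.9 − 1614.2 = 162.6
T·1.7314 = 162.6
T = 93.9 kN/m

T = 94 kN/m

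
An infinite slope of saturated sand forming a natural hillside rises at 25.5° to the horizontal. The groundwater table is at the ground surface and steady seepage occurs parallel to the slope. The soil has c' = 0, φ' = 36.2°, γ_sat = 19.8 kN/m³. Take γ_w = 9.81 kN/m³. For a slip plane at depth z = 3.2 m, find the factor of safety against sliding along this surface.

FS = 0.77

With seepage parallel to the slope and the water table at the surface, the effective normal stress on the slip plane uses the buoyant unit weight γ' = γ_sat − γ_w while the driving shear stress uses γ_sat:
FS = [c' + γ' z cos²β tanφ'] / [γ_sat z sinβ cosβ]
(For c' = 0 this reduces to FS = (γ'/γ_sat)·tanφ'/tanβ.)
γ' = 19.8 − 9.81 = 9.99 kN/m³
Numerator = 0.0 + 9.99·3.2·cos²25.5°·tan36.2° = 0.0 + 9.99·3.2·0.8147·0.7319 = 19.061 kPa
Denominator = 19.8·3.2·sin25.5°·cos25.5° = 19.8·3.2·0.4305·0.9026 = 24.620 kPa
FS = 19.061 / 24.620 = 0.774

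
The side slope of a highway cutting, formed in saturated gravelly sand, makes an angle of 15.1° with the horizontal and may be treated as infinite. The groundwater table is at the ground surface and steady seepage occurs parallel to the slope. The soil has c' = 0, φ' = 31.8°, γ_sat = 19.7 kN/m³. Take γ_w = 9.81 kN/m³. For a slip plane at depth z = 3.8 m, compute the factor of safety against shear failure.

FS = 1.15

With seepage parallel to the slope and the water table at the surface, the effective normal stress on the slip plane uses the buoyant unit weight γ' = γ_sat − γ_w while the driving shear stress uses γ_sat:
FS = [c' + γ' z cos²β tanφ'] / [γ_sat z sinβ cosβ]
(For c' = 0 this reduces to FS = (γ'/γ_sat)·tanφ'/tanβ.)
γ' = 19.7 − 9.81 = 9.89 kN/m³
Numerator = 0.0 + 9.89·3.8·cos²15.1°·tan31.8° = 0.0 + 9.89·3.8·0.9321·0.6200 = 21.721 kPa
Denominator = 19.7·3.8·sin15.1°·cos15.1° = 19.7·3.8·0.2605·0.9655 = 18.828 kPa
FS = 21.721 / 18.828 = 1.154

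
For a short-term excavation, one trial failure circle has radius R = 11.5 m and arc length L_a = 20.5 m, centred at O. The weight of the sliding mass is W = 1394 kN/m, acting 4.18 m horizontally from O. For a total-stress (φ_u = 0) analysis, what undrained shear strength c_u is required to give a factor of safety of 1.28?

FS = c_u·L_a·R / (W·d), so c_u = FS·W·d / (L_a·R).
c_u = 1.28·1394·4.18 / (20.50·11.5) = 7458.5 / 235.75 = 31.64 kPa

c_u = 31.6 kPa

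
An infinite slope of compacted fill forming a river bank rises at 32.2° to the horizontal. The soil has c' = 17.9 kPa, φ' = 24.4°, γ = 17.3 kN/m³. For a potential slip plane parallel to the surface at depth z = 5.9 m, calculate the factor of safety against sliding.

FS = 1.11

For an infinite slope with a slip plane parallel to the surface (no pore pressure): FS = [c' + γz cos²β tanφ'] / [γz sinβ cosβ].
γz = 17.3·5.9 = 102.07 kN/m²
Numerator = 17.9 + 102.07·cos²32.2°·tan24.4° = 17.9 + 102.07·0.7160·0.4536 = 51.054 kPa
Denominator = 102.07·sin32.2°·cos32.2° = 102.07·0.5329·0.8462 = 46.025 kPa
FS = 51.054 / 46.025 = 1.109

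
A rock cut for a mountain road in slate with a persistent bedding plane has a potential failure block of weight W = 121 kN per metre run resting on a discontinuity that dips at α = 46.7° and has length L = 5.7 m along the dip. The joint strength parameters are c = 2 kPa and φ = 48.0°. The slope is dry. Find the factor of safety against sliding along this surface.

Resolving the block weight along and normal to the plane and applying the Mohr–Coulomb strength on the joint:
N' = W cosα = 121·cos46.7° = 83.0 kN/m
Driving force T = W sinα = 121·sin46.7° = 88.1 kN/m
Resisting force R = c·L + N'·tanφ = 2·5.7 + 83.0·tan48.0° = 11.4 + 92.2 = 103.6 kN/m
FS = R / T = 103.6 / 88.1 = 1.176

FS = 1.18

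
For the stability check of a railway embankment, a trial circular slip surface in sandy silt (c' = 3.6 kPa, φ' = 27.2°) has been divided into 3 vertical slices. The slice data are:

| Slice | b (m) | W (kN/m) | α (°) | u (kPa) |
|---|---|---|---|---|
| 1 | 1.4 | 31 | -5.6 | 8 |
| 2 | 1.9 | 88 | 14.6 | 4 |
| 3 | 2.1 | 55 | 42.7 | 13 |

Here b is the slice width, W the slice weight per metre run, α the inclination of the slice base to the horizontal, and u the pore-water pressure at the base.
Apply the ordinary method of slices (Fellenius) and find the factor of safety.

Ordinary method of slices: FS = Σ[c'·Δl_i + (W_i cosα_i − u_i·Δl_i)·tanφ'] / Σ W_i sinα_i, with Δl_i = b_i / cosα_i.
Slice 1: Δl = 1.4/cos(-5.6°) = 1.407 m; N'_1 = 31·cos(-5.6°) − 8·1.407 = 19.6; c'Δl = 5.06; W sinα = -3.0
Slice 2: Δl = 1.9/cos14.6° = 1.963 m; N'_2 = 88·cos14.6° − 4·1.963 = 77.3; c'Δl = 7.07; W sinα = 22.2
Slice 3: Δl = 2.1/cos42.7° = 2.857 m; N'_3 = 55·cos42.7° − 13·2.857 = 3.3; c'Δl = 10.29; W sinα = 37.3
Σc'Δl = 22.4 kN/m; ΣN' = 100.2 kN/m; ΣW sinα = 56.5 kN/m
Resisting = 22.4 + 100.2·tan27.2° = 22.4 + 51.5 = 73.9 kN/m
FS = 73.9 / 56.5 = 1.309

FS = 1.31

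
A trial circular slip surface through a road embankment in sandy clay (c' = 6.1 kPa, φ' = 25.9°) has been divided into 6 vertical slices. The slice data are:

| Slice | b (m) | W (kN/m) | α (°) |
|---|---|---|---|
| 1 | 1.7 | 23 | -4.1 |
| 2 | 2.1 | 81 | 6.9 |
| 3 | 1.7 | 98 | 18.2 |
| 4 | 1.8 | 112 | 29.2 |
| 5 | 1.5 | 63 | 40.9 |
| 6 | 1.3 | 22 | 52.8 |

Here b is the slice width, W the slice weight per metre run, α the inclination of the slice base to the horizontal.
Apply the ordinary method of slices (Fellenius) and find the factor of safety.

FS = 1.61

Ordinary method of slices: FS = Σ[c'·Δl_i + (W_i cosα_i)·tanφ'] / Σ W_i sinα_i, with Δl_i = b_i / cosα_i.
Slice 1: Δl = 1.7/cos(-4.1°) = 1.704 m; N'_1 = 23·cos(-4.1°) = 22.9; c'Δl = 10.40; W sinα = -1.6
Slice 2: Δl = 2.1/cos6.9° = 2.115 m; N'_2 = 81·cos6.9° = 80.4; c'Δl = 12.90; W sinα = 9.7
Slice 3: Δl = 1.7/cos18.2° = 1.790 m; N'_3 = 98·cos18.2° = 93.1; c'Δl = 10.92; W sinα = 30.6
Slice 4: Δl = 1.8/cos29.2° = 2.062 m; N'_4 = 112·cos29.2° = 97.8; c'Δl = 12.58; W sinα = 54.6
Slice 5: Δl = 1.5/cos40.9° = 1.985 m; N'_5 = 63·cos40.9° = 47.6; c'Δl = 12.11; W sinα = 41.2
Slice 6: Δl = 1.3/cos52.8° = 2.150 m; N'_6 = 22·cos52.8° = 13.3; c'Δl = 13.12; W sinα = 17.5
Σc'Δl = 72.0 kN/m; ΣN' = 355.1 kN/m; ΣW sinα = 152.1 kN/m
Resisting = 72.0 + 355.1·tan25.9° = 72.0 + 172.4 = 244.5 kN/m
FS = 244.5 / 152.1 = 1.607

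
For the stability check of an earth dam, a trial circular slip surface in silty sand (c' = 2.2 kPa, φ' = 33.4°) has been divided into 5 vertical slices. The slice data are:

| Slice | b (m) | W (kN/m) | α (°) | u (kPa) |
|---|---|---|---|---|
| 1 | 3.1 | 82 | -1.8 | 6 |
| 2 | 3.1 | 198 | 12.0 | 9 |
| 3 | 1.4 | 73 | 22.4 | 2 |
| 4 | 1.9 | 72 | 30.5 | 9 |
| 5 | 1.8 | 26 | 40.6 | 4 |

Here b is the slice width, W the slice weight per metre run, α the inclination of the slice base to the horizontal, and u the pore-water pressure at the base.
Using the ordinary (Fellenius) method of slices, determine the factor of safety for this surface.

FS = 2.13

Ordinary method of slices: FS = Σ[c'·Δl_i + (W_i cosα_i − u_i·Δl_i)·tanφ'] / Σ W_i sinα_i, with Δl_i = b_i / cosα_i.
Slice 1: Δl = 3.1/cos(-1.8°) = 3.102 m; N'_1 = 82·cos(-1.8°) − 6·3.102 = 63.4; c'Δl = 6.82; W sinα = -2.6
Slice 2: Δl = 3.1/cos12.0° = 3.169 m; N'_2 = 198·cos12.0° − 9·3.169 = 165.1; c'Δl = 6.97; W sinα = 41.2
Slice 3: Δl = 1.4/cos22.4° = 1.514 m; N'_3 = 73·cos22.4° − 2·1.514 = 64.5; c'Δl = 3.33; W sinα = 27.8
Slice 4: Δl = 1.9/cos30.5° = 2.205 m; N'_4 = 72·cos30.5° − 9·2.205 = 42.2; c'Δl = 4.85; W sinα = 36.5
Slice 5: Δl = 1.8/cos40.6° = 2.371 m; N'_5 = 26·cos40.6° − 4·2.371 = 10.3; c'Δl = 5.22; W sinα = 16.9
Σc'Δl = 27.2 kN/m; ΣN' = 345.4 kN/m; ΣW sinα = 119.9 kN/m
Resisting = 27.2 + 345.4·tan33.4° = 27.2 + 227.8 = 255.0 kN/m
FS = 255.0 / 119.9 = 2.127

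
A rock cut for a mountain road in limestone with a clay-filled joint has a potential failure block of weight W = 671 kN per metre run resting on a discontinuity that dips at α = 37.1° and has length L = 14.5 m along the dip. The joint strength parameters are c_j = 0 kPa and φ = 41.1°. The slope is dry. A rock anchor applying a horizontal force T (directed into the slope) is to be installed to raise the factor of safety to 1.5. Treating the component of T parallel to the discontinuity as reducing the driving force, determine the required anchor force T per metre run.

Resolving forces along and normal to the sliding plane, with the horizontal anchor force T adding T·sinα to the effective normal force and T·cosα acting up the plane against the driving force:
FS = [c_jL + (W cosα + T sinα) tanφ] / [W sinα − T cosα]
Without the anchor: N' = 535.2 kN/m, driving T_d = 404.8 kN/m, resisting R = 0·14.5 + 535.2·tan41.1° = 466.9 kN/m, FS = 1.15.
Setting FS = 1.5 and solving for T:
1.5·(404.8 − T cos37.1°) = 466.9 + T sin37.1°·tan41.1°
T·(sin37.1°·tan41.1° + 1.5·cos37.1°) = 1.5·404.8 − 466.9
T·(0.6032·0.8724 + 1.5·0.7976) = 607.1 − 466.9 = 140.3
T·1.7226 = 140.3
T = 81.4 kN/m

T = 81 kN/m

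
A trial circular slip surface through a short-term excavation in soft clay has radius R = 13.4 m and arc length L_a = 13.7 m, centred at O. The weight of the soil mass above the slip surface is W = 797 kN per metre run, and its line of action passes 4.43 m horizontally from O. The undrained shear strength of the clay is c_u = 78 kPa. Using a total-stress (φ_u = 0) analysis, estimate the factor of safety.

Taking moments about the centre O, the resisting moment is provided by the undrained shear strength acting along the arc:
M_R = c_u·L_a·R = 78·13.70·13.4 = 14319.2 kN·m/m
M_D = W·d = 797·4.43 = 3530.7 kN·m/m
FS = M_R / M_D = 14319.2 / 3530.7 = 4.056

FS = 4.06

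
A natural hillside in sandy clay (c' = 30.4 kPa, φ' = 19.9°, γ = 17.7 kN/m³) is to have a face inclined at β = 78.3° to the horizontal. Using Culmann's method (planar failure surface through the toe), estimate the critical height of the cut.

Culmann's analysis gives the critical failure plane at α_cr = (β + φ')/2 = (78.3 + 19.9)/2 = 49.1°, and the critical height
H_c = (4c'/γ) · sinβ cosφ' / [1 − cos(β − φ')]
    = (4·30.4/17.7) · sin78.3°·cos19.9° / [1 − cos(58.4°)]
    = 6.870 · 0.9792·0.9403 / [1 − 0.5240]
    = 6.870 · 0.9208 / 0.4760
    = 13.29 m

H_c = 13.29 m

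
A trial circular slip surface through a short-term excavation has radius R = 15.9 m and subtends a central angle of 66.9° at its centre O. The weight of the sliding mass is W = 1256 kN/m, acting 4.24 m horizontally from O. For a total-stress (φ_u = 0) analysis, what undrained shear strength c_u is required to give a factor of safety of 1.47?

FS = c_u·L_a·R / (W·d), so c_u = FS·W·d / (L_a·R).
Arc length L_a = R·θ = 15.9·(66.9°·π/180) = 15.9·1.1676 = 18.57 m
c_u = 1.47·1256·4.24 / (18.57·15.9) = 7828.4 / 295.19 = 26.52 kPa

c_u = 26.5 kPa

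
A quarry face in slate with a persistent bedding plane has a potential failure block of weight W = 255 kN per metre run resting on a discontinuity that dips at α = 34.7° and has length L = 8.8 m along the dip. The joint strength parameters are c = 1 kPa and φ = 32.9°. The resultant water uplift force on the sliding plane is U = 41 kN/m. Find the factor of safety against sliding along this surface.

Resolving the block weight along and normal to the plane and applying the Mohr–Coulomb strength on the joint:
N' = W cosα − U = 255·cos34.7° − 41 = 168.6 kN/m
Driving force T = W sinα = 255·sin34.7° = 145.2 kN/m
Resisting force R = c·L + N'·tanφ = 1·8.8 + 168.6·tan32.9° = 8.8 + 109.1 = 117.9 kN/m
FS = R / T = 117.9 / 145.2 = 0.812

FS = 0.81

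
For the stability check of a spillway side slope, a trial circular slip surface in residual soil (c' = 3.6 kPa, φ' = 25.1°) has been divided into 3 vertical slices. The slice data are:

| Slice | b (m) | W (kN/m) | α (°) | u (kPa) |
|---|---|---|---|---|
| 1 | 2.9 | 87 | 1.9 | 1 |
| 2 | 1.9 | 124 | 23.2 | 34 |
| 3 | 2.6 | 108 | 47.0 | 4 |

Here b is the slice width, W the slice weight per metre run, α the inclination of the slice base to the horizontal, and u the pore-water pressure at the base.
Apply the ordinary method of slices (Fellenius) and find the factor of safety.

Ordinary method of slices: FS = Σ[c'·Δl_i + (W_i cosα_i − u_i·Δl_i)·tanφ'] / Σ W_i sinα_i, with Δl_i = b_i / cosα_i.
Slice 1: Δl = 2.9/cos1.9° = 2.902 m; N'_1 = 87·cos1.9° − 1·2.902 = 84.1; c'Δl = 10.45; W sinα = 2.9
Slice 2: Δl = 1.9/cos23.2° = 2.067 m; N'_2 = 124·cos23.2° − 34·2.067 = 43.7; c'Δl = 7.44; W sinα = 48.8
Slice 3: Δl = 2.6/cos47.0° = 3.812 m; N'_3 = 108·cos47.0° − 4·3.812 = 58.4; c'Δl = 13.72; W sinα = 79.0
Σc'Δl = 31.6 kN/m; ΣN' = 186.1 kN/m; ΣW sinα = 130.7 kN/m
Resisting = 31.6 + 186.1·tan25.1° = 31.6 + 87.2 = 118.8 kN/m
FS = 118.8 / 130.7 = 0.909

FS = 0.91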